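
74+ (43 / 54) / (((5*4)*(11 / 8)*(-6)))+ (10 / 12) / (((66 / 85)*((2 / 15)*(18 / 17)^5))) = 199646945617 / 2494229760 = 80.04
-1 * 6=-6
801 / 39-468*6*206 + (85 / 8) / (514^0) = -60155351 / 104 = -578416.84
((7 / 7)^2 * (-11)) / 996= -11 / 996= -0.01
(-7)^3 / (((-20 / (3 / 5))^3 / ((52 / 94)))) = 120393 / 23500000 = 0.01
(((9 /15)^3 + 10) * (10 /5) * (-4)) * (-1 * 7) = 71512 /125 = 572.10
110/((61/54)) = 5940/61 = 97.38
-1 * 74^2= -5476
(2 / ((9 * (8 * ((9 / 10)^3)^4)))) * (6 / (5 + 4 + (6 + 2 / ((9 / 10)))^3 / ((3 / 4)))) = 500000000000 / 635593918423131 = 0.00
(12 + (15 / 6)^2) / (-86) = -73 / 344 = -0.21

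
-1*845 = -845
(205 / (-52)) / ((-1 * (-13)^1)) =-0.30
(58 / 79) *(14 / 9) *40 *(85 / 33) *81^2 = 772007.36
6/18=0.33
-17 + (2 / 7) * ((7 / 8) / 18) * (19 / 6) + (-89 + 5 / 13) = -592889 / 5616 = -105.57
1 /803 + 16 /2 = 6425 /803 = 8.00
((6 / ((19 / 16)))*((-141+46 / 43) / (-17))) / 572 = 13128 / 180557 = 0.07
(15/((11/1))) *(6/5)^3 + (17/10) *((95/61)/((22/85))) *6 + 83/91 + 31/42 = 299418844/4579575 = 65.38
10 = 10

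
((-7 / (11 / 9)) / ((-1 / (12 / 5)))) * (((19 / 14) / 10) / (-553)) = -0.00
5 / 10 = 1 / 2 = 0.50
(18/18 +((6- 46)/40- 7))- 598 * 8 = -4791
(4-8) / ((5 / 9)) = -7.20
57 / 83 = 0.69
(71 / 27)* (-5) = -355 / 27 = -13.15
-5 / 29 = -0.17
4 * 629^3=995432756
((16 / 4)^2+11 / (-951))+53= 65608 / 951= 68.99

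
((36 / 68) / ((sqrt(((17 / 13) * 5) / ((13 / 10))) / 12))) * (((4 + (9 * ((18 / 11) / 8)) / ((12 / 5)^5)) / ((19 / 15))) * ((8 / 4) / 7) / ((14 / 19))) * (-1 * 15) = -2863091205 * sqrt(34) / 319019008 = -52.33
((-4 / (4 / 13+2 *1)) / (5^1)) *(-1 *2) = 0.69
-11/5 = -2.20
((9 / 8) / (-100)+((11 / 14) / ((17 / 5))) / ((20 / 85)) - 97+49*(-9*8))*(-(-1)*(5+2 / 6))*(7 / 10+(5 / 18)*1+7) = -7285748117 / 47250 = -154195.73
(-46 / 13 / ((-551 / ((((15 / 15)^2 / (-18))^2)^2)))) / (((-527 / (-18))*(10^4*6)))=23 / 660456678960000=0.00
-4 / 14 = -0.29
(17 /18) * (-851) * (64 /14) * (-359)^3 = 10709811076688 /63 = 169997001217.27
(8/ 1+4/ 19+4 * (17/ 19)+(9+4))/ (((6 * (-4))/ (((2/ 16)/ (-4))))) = 157/ 4864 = 0.03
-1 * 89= -89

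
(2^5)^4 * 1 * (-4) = -4194304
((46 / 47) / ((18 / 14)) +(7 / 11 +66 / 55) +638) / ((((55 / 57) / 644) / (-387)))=-165460488.06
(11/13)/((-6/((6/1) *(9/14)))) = -99/182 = -0.54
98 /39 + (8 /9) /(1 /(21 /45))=5138 /1755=2.93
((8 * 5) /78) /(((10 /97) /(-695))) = -134830 /39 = -3457.18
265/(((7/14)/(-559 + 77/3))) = -848000/3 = -282666.67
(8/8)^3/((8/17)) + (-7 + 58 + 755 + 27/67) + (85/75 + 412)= 9822157/8040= 1221.66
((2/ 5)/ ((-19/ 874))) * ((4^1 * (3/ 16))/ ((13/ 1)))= -69/ 65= -1.06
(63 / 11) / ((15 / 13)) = 273 / 55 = 4.96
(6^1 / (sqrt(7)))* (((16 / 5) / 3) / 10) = 16* sqrt(7) / 175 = 0.24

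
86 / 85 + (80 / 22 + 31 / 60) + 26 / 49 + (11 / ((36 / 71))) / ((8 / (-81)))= -941051137 / 4398240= -213.96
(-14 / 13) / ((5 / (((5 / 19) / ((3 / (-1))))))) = 14 / 741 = 0.02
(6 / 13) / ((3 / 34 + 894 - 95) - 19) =68 / 114933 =0.00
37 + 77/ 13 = 558/ 13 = 42.92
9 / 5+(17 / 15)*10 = 197 / 15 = 13.13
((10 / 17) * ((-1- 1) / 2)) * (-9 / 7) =0.76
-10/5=-2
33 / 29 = 1.14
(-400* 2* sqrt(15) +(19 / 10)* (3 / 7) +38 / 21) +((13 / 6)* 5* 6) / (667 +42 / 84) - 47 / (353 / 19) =421019 / 2199190 - 800* sqrt(15) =-3098.20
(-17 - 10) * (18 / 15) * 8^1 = -1296 / 5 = -259.20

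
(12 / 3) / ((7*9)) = 4 / 63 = 0.06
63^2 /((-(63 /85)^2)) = -7225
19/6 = 3.17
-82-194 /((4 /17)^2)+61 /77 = -2208565 /616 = -3585.33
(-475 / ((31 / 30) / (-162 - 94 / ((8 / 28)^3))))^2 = 14275261310765625 / 3844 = 3713647583445.79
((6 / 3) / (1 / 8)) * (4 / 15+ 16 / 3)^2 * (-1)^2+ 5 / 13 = 163197 / 325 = 502.14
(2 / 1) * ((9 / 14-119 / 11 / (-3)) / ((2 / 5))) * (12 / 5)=3926 / 77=50.99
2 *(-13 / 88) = -13 / 44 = -0.30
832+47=879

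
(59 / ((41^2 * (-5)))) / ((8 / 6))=-177 / 33620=-0.01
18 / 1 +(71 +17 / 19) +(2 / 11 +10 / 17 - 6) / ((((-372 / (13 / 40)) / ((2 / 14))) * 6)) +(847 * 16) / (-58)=-1542883831471 / 10732333920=-143.76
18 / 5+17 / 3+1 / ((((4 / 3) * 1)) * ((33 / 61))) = 7031 / 660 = 10.65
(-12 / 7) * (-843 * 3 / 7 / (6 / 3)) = 15174 / 49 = 309.67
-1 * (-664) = 664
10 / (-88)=-5 / 44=-0.11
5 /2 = 2.50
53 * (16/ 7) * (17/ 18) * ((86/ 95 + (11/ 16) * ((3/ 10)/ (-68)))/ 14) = 9884977/ 1340640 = 7.37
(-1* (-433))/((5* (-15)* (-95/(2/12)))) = 433/42750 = 0.01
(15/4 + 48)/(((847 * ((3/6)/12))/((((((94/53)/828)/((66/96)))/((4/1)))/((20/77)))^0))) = 1242/847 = 1.47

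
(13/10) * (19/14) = 247/140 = 1.76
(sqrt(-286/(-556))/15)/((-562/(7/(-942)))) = 7 * sqrt(39754)/2207614680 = 0.00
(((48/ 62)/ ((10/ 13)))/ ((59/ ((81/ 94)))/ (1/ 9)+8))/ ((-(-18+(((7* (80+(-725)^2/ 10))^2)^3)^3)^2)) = -1786706395136/ 273050619730078175036700822977469571641125904084336940291357534353425584808210080703644507153343759659992311013723541943697036981229833679162814968530694673581975682000288660262194858972521728136685588476365922664265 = -0.00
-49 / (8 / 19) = -931 / 8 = -116.38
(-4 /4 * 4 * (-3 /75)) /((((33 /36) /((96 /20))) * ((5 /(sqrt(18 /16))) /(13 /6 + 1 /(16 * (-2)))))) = 0.38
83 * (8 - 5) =249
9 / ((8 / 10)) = 45 / 4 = 11.25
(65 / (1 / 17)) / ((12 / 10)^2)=27625 / 36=767.36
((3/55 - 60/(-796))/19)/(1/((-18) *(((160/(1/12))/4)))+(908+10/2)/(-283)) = -695392128/328094887373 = -0.00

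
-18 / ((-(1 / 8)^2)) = 1152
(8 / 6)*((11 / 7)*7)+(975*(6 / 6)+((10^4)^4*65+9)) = 1950000000000002996 / 3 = 650000000000000998.67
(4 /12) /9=0.04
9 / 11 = 0.82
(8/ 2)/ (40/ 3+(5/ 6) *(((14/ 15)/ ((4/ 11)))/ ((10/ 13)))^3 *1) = 129600000/ 1435003001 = 0.09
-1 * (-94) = 94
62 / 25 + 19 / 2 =599 / 50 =11.98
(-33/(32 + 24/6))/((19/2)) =-11/114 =-0.10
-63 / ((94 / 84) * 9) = -294 / 47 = -6.26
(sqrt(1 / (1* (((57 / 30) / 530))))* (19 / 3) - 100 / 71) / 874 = -50 / 31027 +5* sqrt(1007) / 1311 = 0.12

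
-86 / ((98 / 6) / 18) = -4644 / 49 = -94.78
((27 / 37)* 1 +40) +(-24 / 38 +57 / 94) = 2689837 / 66082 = 40.70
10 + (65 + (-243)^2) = 59124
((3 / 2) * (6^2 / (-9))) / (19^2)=-6 / 361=-0.02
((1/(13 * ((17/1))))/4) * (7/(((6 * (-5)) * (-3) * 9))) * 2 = 7/358020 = 0.00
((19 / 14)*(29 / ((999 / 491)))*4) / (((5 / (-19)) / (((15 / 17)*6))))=-20561116 / 13209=-1556.60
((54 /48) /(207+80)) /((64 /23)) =207 /146944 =0.00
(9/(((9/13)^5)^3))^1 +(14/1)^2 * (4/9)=53178715823500693/22876792454961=2324.57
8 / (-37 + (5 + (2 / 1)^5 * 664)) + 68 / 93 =60143 / 82212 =0.73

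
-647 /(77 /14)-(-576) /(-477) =-69286 /583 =-118.84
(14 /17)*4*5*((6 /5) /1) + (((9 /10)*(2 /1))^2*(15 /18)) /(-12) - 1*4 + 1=11247 /680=16.54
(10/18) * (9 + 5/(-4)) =155/36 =4.31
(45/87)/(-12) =-5/116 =-0.04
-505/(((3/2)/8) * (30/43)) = -34744/9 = -3860.44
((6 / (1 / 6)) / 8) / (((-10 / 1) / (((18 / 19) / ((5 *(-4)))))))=81 / 3800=0.02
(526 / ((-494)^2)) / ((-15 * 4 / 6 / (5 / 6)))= -263 / 1464216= -0.00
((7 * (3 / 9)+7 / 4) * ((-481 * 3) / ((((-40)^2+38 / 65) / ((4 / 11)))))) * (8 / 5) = -2.14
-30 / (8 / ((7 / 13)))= -105 / 52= -2.02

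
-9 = -9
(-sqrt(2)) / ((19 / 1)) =-sqrt(2) / 19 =-0.07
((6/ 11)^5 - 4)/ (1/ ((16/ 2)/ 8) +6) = -636428/ 1127357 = -0.56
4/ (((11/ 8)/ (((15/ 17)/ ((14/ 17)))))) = 240/ 77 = 3.12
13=13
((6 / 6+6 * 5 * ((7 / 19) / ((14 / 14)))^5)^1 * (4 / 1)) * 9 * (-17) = -1823949108 / 2476099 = -736.62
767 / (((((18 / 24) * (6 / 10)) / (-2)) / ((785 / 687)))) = -3895.16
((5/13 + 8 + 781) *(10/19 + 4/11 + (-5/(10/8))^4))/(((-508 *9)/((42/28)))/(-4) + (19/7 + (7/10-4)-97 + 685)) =50283800/334609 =150.28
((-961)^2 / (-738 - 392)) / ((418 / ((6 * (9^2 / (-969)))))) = 74805201 / 76282910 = 0.98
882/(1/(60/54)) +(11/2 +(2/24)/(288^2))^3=1146.38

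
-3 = -3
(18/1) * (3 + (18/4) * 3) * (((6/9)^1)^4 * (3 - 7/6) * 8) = 860.44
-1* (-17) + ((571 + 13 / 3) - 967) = -1124 / 3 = -374.67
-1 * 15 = -15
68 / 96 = 17 / 24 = 0.71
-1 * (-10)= 10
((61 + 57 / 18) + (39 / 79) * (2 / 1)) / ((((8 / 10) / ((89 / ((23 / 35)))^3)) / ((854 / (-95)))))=-398585512701005875 / 219152004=-1818762801.28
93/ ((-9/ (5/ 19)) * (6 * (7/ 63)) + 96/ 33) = -5115/ 1094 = -4.68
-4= -4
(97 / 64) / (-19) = -97 / 1216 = -0.08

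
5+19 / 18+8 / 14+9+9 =3103 / 126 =24.63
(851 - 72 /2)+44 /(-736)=149949 /184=814.94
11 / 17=0.65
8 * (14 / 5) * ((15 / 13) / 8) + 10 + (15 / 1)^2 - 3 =3058 / 13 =235.23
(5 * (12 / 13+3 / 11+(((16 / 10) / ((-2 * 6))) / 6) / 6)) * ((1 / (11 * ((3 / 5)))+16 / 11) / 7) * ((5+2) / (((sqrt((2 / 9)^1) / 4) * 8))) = 2439431 * sqrt(2) / 339768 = 10.15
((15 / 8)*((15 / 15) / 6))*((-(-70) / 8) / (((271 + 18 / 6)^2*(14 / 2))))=25 / 4804864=0.00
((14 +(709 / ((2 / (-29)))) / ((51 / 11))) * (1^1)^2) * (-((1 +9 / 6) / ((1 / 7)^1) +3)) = 9214463 / 204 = 45168.94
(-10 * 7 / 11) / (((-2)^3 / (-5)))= -175 / 44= -3.98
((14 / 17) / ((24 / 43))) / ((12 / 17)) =301 / 144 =2.09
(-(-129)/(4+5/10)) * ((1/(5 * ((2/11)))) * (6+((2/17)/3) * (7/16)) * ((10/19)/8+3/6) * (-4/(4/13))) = -129823837/93024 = -1395.60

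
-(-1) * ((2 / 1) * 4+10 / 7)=66 / 7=9.43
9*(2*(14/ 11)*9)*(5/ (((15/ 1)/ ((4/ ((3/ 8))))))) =8064/ 11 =733.09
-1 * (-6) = 6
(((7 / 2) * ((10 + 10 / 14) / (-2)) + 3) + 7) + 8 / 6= -89 / 12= -7.42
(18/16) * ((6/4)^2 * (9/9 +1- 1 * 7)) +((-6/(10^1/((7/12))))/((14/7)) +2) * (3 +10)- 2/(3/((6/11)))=18841/1760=10.71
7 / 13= 0.54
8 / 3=2.67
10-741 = -731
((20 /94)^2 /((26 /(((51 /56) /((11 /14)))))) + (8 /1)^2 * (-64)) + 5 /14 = -9056317884 /2211209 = -4095.64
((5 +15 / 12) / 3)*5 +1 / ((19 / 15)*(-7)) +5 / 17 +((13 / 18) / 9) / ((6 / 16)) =23761433 / 2197692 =10.81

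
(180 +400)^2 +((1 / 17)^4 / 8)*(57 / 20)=4495434304057 / 13363360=336400.00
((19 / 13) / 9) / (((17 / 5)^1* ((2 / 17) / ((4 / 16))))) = 95 / 936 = 0.10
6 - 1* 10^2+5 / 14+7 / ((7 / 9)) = -1185 / 14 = -84.64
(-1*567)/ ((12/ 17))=-3213/ 4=-803.25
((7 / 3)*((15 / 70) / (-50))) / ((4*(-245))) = 1 / 98000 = 0.00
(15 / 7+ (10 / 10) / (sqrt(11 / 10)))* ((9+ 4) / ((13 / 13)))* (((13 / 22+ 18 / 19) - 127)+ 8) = -9574305 / 2926 - 638287* sqrt(110) / 4598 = -4728.09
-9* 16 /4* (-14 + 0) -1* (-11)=515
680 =680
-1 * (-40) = 40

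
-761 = -761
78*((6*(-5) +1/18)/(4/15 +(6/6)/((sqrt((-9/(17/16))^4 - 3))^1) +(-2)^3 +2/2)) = 50625575*sqrt(429731133)/1461222831836 +506872884903385/1461222831836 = 347.60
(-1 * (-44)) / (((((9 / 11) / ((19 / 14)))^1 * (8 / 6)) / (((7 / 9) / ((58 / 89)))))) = 204611 / 3132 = 65.33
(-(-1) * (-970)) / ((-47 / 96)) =93120 / 47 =1981.28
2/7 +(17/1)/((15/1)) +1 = 254/105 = 2.42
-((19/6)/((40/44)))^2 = -43681/3600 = -12.13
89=89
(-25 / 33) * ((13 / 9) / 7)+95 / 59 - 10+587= 578.45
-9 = -9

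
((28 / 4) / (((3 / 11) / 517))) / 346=39809 / 1038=38.35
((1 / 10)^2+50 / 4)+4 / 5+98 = 11131 / 100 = 111.31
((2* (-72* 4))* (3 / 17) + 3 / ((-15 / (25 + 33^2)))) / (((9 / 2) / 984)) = -70945.76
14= 14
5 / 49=0.10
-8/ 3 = -2.67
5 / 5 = 1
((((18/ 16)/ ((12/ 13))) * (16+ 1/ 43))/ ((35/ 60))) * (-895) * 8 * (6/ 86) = -16723.01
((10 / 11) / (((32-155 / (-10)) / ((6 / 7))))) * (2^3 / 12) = 16 / 1463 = 0.01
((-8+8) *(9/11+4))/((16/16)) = 0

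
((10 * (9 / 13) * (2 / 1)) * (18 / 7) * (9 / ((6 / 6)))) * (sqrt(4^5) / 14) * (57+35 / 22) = 300697920 / 7007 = 42913.93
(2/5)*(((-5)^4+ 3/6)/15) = 417/25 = 16.68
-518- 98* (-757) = 73668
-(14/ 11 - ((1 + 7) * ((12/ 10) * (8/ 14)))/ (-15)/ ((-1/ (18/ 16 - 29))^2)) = -549469/ 1925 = -285.44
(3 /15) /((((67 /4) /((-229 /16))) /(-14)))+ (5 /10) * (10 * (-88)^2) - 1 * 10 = 25937303 /670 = 38712.39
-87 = -87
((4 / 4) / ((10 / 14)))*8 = 56 / 5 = 11.20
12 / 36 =1 / 3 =0.33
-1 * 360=-360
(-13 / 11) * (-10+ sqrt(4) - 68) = 988 / 11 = 89.82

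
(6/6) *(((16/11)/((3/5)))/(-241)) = -80/7953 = -0.01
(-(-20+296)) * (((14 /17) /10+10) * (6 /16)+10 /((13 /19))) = -11220987 /2210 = -5077.37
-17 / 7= -2.43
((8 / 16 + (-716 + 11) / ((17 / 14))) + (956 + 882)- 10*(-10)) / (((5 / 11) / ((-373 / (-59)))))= 189431407 / 10030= 18886.48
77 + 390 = 467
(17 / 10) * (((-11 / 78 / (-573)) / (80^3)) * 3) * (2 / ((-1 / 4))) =-187 / 9534720000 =-0.00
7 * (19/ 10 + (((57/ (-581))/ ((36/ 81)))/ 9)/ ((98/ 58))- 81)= -45046223/ 81340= -553.80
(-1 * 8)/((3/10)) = -80/3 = -26.67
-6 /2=-3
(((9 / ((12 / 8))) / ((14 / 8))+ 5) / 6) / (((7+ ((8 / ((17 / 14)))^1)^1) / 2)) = 1003 / 4851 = 0.21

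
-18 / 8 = -9 / 4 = -2.25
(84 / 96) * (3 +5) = 7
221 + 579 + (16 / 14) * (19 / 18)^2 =454322 / 567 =801.27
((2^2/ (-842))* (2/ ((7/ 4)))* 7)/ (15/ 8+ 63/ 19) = -2432/ 332169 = -0.01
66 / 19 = 3.47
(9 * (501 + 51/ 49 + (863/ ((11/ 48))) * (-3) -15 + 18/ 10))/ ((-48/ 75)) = 655407315/ 4312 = 151996.13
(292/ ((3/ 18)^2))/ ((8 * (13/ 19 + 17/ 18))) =449388/ 557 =806.80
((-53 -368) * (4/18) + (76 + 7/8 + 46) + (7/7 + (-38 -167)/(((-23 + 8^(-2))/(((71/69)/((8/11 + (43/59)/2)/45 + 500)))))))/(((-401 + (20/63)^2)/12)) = -2855585696269327749/3144597719199452018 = -0.91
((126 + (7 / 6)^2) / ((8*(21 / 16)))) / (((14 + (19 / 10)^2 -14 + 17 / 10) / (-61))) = -1997750 / 14337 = -139.34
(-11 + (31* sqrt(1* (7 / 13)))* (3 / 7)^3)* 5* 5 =-275 + 20925* sqrt(91) / 4459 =-230.23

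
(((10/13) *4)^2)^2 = 2560000/28561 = 89.63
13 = 13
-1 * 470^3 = -103823000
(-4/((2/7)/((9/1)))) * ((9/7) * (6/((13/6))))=-448.62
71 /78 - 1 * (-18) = 18.91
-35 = -35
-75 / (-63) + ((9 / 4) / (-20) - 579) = -970909 / 1680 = -577.92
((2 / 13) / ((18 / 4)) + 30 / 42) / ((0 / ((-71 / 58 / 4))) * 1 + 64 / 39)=0.46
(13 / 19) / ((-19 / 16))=-0.58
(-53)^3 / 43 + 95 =-3367.26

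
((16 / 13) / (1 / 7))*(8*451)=404096 / 13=31084.31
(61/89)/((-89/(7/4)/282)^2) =59424309/2819876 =21.07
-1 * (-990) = 990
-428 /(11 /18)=-7704 /11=-700.36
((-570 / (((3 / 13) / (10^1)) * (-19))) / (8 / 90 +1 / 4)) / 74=117000 / 2257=51.84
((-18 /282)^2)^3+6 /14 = 32337651090 /75454507303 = 0.43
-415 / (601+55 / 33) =-1245 / 1808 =-0.69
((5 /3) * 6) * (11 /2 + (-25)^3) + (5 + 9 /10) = -156189.10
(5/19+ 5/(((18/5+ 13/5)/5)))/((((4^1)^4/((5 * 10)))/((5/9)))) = 158125/339264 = 0.47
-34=-34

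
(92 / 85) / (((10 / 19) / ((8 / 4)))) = 1748 / 425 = 4.11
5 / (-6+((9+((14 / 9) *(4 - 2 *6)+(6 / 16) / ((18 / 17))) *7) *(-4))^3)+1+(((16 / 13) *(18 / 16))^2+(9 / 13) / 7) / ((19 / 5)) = 181393131521774 / 118515578634011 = 1.53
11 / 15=0.73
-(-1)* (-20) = -20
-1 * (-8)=8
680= 680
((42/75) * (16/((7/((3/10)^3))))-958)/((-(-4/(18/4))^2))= 121242501/100000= 1212.43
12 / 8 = 3 / 2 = 1.50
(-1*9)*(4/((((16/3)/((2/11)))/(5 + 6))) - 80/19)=927/38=24.39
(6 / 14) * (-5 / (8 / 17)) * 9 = -2295 / 56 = -40.98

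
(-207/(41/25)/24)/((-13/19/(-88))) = -360525/533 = -676.41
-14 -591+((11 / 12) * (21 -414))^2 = 2066801 / 16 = 129175.06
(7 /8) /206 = 7 /1648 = 0.00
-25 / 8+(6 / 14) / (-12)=-177 / 56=-3.16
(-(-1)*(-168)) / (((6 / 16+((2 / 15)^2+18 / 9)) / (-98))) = 29635200 / 4307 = 6880.71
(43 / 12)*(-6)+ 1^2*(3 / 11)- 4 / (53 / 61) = -30119 / 1166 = -25.83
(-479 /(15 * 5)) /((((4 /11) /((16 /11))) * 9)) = -1916 /675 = -2.84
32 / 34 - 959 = -16287 / 17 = -958.06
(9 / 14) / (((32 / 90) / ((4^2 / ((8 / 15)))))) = 6075 / 112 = 54.24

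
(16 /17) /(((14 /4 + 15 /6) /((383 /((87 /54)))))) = 18384 /493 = 37.29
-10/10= -1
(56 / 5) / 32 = 7 / 20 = 0.35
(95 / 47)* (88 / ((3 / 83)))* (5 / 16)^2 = 2168375 / 4512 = 480.58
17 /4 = 4.25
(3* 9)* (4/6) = 18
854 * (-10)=-8540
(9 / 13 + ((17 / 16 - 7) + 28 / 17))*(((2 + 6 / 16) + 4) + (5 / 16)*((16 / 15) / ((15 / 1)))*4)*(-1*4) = 759139 / 8160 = 93.03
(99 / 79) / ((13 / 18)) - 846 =-867060 / 1027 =-844.26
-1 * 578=-578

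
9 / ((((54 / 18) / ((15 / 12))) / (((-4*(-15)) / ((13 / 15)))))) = 259.62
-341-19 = -360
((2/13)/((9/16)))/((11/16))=512/1287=0.40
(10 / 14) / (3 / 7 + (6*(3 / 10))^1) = 25 / 78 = 0.32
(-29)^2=841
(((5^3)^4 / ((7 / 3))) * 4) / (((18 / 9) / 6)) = 1255580357.14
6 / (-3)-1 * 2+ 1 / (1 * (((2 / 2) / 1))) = -3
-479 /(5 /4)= -1916 /5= -383.20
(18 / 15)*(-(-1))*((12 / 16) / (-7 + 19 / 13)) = -13 / 80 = -0.16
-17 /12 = -1.42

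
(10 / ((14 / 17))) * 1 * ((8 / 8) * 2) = 24.29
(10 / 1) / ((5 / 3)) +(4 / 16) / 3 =73 / 12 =6.08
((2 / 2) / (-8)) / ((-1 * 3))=1 / 24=0.04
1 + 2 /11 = 13 /11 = 1.18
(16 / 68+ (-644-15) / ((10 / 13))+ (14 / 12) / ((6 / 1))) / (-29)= 29.53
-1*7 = -7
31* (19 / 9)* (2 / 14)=589 / 63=9.35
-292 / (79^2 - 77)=-0.05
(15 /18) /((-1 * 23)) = -5 /138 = -0.04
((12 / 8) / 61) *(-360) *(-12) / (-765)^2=16 / 88145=0.00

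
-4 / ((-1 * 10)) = 2 / 5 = 0.40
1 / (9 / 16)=16 / 9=1.78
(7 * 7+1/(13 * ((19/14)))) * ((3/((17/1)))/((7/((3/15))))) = 5193/20995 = 0.25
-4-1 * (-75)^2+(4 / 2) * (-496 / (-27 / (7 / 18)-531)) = -23651743 / 4203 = -5627.35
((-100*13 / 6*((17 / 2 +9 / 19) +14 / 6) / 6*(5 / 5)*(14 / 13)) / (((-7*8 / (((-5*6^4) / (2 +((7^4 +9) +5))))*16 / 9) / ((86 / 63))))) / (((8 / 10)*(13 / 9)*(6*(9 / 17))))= -588911875 / 133727776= -4.40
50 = 50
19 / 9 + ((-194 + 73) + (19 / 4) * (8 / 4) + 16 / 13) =-25309 / 234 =-108.16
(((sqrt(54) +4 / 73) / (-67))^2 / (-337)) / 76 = -143891 / 306343608086 - 6 * sqrt(6) / 2098243891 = -0.00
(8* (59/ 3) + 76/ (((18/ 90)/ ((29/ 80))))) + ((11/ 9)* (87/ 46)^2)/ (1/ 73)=1949579/ 3174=614.23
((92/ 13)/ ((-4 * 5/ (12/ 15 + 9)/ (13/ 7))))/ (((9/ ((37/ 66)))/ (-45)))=5957/ 330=18.05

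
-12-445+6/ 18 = -1370/ 3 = -456.67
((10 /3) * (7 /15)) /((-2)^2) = 7 /18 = 0.39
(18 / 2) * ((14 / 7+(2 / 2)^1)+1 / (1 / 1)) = 36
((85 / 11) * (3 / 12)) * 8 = 15.45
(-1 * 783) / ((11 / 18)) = -14094 / 11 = -1281.27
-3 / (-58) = 0.05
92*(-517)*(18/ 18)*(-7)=332948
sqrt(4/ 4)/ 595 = 1/ 595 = 0.00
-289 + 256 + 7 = -26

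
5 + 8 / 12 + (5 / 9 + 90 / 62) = 2141 / 279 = 7.67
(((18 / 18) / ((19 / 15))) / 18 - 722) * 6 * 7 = -576121 / 19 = -30322.16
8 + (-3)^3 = -19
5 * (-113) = -565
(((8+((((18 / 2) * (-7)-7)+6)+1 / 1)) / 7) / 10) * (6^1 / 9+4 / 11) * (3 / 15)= -17 / 105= -0.16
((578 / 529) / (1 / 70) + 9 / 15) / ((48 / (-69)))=-203887 / 1840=-110.81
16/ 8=2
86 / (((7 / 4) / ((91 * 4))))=17888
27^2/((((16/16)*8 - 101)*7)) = -243/217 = -1.12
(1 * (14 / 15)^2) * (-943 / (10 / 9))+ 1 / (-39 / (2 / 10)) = -3604171 / 4875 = -739.32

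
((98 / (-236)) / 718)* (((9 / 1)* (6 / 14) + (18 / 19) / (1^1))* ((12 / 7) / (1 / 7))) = -13419 / 402439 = -0.03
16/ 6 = 8/ 3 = 2.67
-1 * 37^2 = -1369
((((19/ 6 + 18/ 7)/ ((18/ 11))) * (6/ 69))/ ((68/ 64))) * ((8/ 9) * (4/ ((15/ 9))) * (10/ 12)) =339328/ 665091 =0.51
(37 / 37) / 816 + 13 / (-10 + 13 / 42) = -445129 / 332112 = -1.34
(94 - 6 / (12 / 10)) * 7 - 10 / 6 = 621.33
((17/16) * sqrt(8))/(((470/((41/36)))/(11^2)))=84337 * sqrt(2)/135360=0.88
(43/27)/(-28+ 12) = -43/432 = -0.10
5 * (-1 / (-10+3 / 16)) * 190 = 15200 / 157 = 96.82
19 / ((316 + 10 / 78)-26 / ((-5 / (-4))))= 195 / 3031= 0.06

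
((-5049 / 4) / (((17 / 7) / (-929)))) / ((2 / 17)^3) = 9488923983 / 32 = 296528874.47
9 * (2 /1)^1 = 18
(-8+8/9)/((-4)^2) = -4/9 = -0.44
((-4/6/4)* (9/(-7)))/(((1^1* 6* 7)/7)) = 1/28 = 0.04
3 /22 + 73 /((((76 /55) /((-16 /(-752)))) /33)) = 1462803 /39292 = 37.23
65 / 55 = 13 / 11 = 1.18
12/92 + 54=1245/23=54.13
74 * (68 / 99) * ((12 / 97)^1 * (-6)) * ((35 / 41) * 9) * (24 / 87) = -101445120 / 1268663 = -79.96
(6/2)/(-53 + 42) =-0.27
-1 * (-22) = 22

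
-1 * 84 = -84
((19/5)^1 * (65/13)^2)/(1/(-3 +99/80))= -2679/16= -167.44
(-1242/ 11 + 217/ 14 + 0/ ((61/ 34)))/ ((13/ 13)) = -2143/ 22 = -97.41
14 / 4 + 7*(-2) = -10.50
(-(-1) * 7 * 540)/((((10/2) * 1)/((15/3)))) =3780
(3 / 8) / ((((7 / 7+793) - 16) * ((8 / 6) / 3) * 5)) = 27 / 124480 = 0.00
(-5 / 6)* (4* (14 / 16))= -35 / 12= -2.92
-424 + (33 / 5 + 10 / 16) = -16671 / 40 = -416.78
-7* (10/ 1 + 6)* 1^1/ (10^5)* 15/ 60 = -7/ 25000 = -0.00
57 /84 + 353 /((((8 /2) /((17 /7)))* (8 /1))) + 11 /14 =6329 /224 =28.25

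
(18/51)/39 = 2/221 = 0.01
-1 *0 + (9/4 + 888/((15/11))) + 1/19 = 248331/380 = 653.50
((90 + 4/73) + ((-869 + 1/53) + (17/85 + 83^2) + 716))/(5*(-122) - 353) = -137128/19345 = -7.09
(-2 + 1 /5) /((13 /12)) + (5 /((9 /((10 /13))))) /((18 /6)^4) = -1.66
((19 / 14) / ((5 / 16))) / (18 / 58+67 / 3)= 6612 / 34475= 0.19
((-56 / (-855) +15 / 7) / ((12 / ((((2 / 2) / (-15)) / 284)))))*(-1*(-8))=-13217 / 38244150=-0.00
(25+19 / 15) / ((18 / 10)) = 394 / 27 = 14.59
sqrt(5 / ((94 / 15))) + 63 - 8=5*sqrt(282) / 94 + 55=55.89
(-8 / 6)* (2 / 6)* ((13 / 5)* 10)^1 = -104 / 9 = -11.56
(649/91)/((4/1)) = 649/364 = 1.78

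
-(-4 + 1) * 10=30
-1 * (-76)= 76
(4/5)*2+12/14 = 86/35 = 2.46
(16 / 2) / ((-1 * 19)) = -8 / 19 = -0.42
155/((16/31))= 4805/16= 300.31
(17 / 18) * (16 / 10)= 1.51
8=8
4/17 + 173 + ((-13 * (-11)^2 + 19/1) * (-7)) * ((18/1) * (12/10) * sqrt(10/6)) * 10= 3033555.76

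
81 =81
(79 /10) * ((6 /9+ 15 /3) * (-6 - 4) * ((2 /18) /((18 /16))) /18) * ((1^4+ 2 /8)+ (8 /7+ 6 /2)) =-202793 /15309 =-13.25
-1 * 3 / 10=-3 / 10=-0.30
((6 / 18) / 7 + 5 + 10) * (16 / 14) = 2528 / 147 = 17.20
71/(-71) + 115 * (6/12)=113/2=56.50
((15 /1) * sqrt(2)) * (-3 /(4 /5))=-225 * sqrt(2) /4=-79.55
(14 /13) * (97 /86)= 679 /559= 1.21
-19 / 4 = -4.75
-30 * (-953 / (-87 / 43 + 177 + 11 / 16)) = 19669920 / 120857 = 162.75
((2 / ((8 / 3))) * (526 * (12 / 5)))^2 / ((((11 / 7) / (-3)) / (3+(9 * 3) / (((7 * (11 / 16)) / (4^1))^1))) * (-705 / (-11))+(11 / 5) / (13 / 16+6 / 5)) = -7068330031644 / 1785025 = -3959793.30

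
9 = 9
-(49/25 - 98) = 2401/25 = 96.04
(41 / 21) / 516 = 41 / 10836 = 0.00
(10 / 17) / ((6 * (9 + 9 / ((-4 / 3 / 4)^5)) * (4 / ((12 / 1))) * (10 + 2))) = -5 / 444312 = -0.00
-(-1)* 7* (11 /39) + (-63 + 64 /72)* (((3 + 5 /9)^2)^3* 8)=-62422931917193 /62178597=-1003929.57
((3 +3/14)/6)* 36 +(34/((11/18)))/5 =11709/385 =30.41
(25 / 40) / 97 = 5 / 776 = 0.01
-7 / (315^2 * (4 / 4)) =-1 / 14175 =-0.00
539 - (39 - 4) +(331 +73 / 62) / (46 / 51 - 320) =507479607 / 1008988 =502.96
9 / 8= 1.12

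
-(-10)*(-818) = -8180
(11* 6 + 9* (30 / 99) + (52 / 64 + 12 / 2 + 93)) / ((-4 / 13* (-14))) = 385619 / 9856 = 39.13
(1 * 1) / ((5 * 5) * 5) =1 / 125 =0.01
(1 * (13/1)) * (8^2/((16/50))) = 2600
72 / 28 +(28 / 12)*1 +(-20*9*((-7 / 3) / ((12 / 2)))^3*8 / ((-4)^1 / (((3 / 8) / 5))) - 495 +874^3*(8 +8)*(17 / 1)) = 274571206413311 / 1512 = 181594713236.32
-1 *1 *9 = -9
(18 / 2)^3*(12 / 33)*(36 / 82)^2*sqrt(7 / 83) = 944784*sqrt(581) / 1534753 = 14.84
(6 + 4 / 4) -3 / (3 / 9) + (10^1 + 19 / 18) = 163 / 18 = 9.06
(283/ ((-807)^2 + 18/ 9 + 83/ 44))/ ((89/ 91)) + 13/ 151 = 33325084871/ 385096251753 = 0.09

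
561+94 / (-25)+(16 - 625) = -1294 / 25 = -51.76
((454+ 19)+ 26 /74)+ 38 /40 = 350983 /740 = 474.30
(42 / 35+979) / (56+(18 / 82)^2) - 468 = -212229199 / 471085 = -450.51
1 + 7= 8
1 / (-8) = -1 / 8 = -0.12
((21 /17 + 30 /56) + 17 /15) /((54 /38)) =394003 /192780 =2.04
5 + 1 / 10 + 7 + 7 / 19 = 2369 / 190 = 12.47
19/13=1.46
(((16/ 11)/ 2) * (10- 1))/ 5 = 72/ 55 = 1.31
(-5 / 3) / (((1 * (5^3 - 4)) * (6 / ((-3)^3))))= 15 / 242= 0.06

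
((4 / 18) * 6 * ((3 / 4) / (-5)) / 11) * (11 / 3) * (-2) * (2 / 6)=2 / 45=0.04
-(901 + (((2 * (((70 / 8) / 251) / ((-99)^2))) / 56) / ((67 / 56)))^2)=-97908998684767425181 / 108667035166223556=-901.00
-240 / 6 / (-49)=40 / 49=0.82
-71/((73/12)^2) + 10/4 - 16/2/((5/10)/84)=-14318155/10658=-1343.42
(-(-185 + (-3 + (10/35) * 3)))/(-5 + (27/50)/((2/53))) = 131000/6517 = 20.10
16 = 16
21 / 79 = 0.27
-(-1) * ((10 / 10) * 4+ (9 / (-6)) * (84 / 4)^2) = -1315 / 2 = -657.50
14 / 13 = 1.08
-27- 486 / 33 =-459 / 11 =-41.73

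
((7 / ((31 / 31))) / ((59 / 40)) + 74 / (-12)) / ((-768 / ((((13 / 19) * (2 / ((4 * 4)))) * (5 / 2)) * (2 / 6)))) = 0.00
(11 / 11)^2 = 1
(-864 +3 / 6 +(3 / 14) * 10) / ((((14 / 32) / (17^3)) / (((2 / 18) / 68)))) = -6970102 / 441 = -15805.22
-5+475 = 470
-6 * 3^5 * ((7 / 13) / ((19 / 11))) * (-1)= 112266 / 247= 454.52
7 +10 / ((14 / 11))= 104 / 7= 14.86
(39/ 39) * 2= 2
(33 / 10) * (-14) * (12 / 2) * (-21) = 29106 / 5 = 5821.20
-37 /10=-3.70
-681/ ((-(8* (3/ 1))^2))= 227/ 192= 1.18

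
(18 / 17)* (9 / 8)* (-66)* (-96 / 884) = 8.54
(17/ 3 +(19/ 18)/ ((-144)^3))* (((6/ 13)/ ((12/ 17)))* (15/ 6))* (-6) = -25888479665/ 465813504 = -55.58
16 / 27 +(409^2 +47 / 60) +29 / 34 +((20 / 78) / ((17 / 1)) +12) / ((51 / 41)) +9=339418724441 / 2028780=167301.89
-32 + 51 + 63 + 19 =101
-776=-776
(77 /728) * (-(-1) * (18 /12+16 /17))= 913 /3536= 0.26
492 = 492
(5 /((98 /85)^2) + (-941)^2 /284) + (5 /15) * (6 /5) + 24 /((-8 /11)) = 2632969172 /852355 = 3089.05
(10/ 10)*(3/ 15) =1/ 5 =0.20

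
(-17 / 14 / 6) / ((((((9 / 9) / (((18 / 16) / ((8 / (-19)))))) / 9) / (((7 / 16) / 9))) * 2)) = 969 / 8192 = 0.12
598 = 598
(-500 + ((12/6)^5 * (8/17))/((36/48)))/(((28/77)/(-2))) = 134618/51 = 2639.57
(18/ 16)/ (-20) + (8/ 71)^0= 0.94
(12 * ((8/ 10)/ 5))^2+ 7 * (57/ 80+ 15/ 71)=7208469/ 710000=10.15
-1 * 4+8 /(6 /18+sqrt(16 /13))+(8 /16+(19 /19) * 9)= 11.05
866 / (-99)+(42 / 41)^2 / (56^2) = -23291045 / 2662704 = -8.75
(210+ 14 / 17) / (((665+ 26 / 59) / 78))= 5497856 / 222479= 24.71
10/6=5/3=1.67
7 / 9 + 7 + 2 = 88 / 9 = 9.78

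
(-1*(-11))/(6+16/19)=209/130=1.61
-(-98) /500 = 49 /250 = 0.20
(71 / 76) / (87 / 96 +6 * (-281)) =-568 / 1024537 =-0.00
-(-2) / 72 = 0.03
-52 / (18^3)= -13 / 1458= -0.01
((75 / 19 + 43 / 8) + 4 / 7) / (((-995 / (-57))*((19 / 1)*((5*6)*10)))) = 10527 / 105868000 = 0.00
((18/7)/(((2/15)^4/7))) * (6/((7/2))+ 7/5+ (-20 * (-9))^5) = 602654094009932625/56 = 10761680250177368.30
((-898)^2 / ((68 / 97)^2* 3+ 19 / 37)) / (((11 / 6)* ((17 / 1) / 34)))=3368830124784 / 7612385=442545.95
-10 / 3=-3.33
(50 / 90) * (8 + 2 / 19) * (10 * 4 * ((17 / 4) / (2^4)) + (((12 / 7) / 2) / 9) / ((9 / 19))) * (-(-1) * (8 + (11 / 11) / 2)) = 15305015 / 36936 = 414.37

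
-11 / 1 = -11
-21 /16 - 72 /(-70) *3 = 993 /560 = 1.77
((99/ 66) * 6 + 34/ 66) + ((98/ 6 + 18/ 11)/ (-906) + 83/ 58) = 4736803/ 433521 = 10.93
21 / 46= 0.46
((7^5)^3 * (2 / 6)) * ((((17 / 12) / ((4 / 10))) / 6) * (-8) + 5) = 23737807549715 / 54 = 439589028698.43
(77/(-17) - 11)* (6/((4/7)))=-2772/17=-163.06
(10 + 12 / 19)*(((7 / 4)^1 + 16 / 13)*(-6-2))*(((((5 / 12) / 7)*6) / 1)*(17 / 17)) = -156550 / 1729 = -90.54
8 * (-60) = -480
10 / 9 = 1.11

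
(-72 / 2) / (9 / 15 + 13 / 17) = -765 / 29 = -26.38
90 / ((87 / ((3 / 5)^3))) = 162 / 725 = 0.22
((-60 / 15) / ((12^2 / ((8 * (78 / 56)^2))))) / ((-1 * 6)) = 169 / 2352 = 0.07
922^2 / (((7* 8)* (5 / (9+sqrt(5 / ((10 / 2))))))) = 212521 / 7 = 30360.14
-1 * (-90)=90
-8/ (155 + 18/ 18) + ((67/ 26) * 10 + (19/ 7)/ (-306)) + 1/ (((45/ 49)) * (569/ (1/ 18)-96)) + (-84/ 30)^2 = 59240631479/ 1765784475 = 33.55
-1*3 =-3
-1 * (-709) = 709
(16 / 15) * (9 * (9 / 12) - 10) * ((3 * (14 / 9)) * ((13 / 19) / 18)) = -0.61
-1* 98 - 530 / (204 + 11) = -4320 / 43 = -100.47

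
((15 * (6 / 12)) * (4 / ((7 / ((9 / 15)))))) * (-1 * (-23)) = 414 / 7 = 59.14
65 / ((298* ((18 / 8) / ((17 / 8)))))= 1105 / 5364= 0.21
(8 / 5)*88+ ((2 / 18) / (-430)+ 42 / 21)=110527 / 774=142.80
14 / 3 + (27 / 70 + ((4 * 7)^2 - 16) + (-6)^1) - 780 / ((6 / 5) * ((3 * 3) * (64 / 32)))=460493 / 630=730.94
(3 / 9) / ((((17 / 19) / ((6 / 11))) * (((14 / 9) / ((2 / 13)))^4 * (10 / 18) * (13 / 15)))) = 6731586 / 166705730191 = 0.00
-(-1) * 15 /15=1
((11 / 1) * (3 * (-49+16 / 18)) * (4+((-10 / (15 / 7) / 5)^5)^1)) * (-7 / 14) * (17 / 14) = 50600316349 / 15946875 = 3173.06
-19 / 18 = -1.06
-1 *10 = -10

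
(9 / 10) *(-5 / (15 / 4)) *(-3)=18 / 5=3.60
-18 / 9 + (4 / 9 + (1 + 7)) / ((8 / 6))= 13 / 3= 4.33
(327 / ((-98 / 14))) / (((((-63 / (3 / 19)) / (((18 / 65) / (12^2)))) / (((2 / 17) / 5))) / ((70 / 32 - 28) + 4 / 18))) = -80333 / 592562880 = -0.00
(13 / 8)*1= 13 / 8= 1.62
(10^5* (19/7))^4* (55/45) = 143353100000000000000000000/21609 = 6633953445323707714378.27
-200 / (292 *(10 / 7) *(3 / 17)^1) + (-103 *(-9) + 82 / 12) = 135943 / 146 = 931.12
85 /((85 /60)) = 60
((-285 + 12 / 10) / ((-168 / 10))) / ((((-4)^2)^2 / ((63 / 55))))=387 / 5120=0.08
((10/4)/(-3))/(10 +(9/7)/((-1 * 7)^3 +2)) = -11935/143166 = -0.08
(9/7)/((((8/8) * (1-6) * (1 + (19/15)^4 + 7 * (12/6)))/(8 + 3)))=-1002375/6227872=-0.16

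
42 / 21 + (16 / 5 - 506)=-2504 / 5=-500.80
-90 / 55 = -18 / 11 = -1.64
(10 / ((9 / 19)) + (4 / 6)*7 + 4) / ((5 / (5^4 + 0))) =33500 / 9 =3722.22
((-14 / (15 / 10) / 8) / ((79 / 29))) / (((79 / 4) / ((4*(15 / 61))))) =-8120 / 380701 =-0.02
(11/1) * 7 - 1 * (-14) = 91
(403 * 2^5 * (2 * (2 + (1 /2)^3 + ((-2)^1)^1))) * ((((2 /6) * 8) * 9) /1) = 77376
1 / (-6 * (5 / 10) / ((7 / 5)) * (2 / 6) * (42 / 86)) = -43 / 15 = -2.87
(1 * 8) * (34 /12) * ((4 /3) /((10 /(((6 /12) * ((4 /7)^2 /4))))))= 272 /2205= 0.12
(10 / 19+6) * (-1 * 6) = -744 / 19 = -39.16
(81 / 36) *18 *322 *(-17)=-221697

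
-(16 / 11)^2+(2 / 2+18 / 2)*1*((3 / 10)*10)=3374 / 121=27.88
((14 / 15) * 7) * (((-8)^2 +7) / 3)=6958 / 45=154.62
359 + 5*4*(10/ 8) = 384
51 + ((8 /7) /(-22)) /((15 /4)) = 58889 /1155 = 50.99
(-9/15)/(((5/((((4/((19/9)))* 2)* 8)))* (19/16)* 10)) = -13824/45125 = -0.31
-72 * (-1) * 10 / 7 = 720 / 7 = 102.86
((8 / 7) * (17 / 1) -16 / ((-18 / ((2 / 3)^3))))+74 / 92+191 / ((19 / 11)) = 194866153 / 1486674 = 131.08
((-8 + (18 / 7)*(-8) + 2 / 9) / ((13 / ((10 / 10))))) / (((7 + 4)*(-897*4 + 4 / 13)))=893 / 16160760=0.00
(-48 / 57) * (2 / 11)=-32 / 209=-0.15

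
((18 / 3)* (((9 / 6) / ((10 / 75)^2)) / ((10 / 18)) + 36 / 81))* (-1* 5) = -54835 / 12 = -4569.58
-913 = -913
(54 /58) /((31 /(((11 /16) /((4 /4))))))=297 /14384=0.02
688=688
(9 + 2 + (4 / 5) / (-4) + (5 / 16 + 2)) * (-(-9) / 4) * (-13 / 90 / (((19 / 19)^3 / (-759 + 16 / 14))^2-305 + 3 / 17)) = 248784341 / 17795191424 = 0.01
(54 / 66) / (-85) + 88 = 82271 / 935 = 87.99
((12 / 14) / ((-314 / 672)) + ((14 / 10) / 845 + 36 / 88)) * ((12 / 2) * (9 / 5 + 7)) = -75.17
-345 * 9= -3105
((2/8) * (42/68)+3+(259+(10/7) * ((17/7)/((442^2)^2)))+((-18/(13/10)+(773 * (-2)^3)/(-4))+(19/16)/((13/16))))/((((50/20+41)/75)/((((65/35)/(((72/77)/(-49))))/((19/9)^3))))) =-37935570729129975/1184561481584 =-32024.99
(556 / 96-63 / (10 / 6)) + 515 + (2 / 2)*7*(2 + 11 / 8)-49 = 27457 / 60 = 457.62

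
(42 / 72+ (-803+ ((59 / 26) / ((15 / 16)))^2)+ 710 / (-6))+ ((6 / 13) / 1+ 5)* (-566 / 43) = -6453838577 / 6540300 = -986.78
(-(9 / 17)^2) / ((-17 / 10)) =810 / 4913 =0.16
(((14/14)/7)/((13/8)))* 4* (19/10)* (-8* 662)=-1609984/455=-3538.43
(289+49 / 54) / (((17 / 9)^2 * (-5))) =-9393 / 578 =-16.25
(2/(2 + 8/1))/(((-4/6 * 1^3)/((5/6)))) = -0.25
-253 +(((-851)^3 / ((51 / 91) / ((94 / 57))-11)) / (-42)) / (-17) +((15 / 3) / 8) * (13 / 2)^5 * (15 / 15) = 104730759888505 / 1190537472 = 87969.31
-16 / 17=-0.94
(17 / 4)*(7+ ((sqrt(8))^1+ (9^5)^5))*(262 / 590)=2227*sqrt(2) / 590+ 399689704647438928797840028 / 295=1354880354737081114568955.00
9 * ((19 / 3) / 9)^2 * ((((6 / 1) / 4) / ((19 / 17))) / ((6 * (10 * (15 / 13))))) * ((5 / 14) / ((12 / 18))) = 4199 / 90720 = 0.05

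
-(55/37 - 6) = 167/37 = 4.51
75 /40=15 /8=1.88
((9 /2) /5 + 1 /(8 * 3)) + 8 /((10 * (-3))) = 27 /40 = 0.68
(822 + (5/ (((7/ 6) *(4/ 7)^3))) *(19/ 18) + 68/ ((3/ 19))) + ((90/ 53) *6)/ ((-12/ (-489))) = 17218811/ 10176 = 1692.10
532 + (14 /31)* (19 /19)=16506 /31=532.45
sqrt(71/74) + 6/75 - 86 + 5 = -2023/25 + sqrt(5254)/74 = -79.94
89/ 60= 1.48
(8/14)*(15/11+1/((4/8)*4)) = 82/77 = 1.06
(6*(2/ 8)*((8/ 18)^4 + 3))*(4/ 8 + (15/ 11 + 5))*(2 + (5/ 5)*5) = 21075523/ 96228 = 219.02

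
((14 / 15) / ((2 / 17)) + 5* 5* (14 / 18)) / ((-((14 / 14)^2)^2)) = -1232 / 45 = -27.38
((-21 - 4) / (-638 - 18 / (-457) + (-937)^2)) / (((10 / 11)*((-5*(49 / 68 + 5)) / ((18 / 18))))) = 170918 / 155965770865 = 0.00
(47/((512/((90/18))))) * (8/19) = 235/1216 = 0.19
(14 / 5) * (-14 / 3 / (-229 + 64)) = 196 / 2475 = 0.08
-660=-660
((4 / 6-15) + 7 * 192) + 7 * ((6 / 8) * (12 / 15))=1333.87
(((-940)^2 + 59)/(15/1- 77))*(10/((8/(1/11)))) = -1619.61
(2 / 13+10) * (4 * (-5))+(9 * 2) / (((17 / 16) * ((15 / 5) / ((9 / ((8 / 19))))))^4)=39301172304 / 1085773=36196.49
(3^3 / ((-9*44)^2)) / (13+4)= 1 / 98736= 0.00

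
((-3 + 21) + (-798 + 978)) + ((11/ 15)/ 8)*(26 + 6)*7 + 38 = 3848/ 15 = 256.53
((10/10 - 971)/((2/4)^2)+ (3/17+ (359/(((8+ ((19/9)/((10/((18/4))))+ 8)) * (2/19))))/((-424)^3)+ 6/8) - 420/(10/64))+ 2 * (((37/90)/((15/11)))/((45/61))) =-14602561644731957621/2223879367392000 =-6566.26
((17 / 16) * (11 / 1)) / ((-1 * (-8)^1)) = 1.46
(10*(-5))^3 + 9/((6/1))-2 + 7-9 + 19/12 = -1500011/12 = -125000.92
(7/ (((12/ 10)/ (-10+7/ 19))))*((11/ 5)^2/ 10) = -51667/ 1900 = -27.19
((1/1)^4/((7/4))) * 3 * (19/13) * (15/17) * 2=6840/1547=4.42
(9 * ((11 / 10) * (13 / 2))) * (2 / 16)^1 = 1287 / 160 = 8.04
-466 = -466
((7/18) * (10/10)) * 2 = 7/9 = 0.78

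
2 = 2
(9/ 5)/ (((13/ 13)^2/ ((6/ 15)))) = 18/ 25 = 0.72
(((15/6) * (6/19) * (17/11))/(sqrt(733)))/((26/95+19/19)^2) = 121125 * sqrt(733)/118050383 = 0.03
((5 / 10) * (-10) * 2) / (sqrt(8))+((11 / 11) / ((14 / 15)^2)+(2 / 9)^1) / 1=2417 / 1764 - 5 * sqrt(2) / 2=-2.17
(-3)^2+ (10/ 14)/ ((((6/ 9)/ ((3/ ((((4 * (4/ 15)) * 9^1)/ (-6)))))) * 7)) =6831/ 784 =8.71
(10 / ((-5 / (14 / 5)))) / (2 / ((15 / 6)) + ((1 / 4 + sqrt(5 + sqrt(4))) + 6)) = -15792 / 17081 + 2240* sqrt(7) / 17081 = -0.58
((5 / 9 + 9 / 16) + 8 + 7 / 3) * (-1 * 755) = -1244995 / 144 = -8645.80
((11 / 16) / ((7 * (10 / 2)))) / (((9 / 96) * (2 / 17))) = 187 / 105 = 1.78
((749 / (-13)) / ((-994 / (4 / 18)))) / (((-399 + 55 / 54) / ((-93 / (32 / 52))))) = 29853 / 6103444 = 0.00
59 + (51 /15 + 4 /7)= 2204 /35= 62.97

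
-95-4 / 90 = -4277 / 45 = -95.04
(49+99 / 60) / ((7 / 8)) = 2026 / 35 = 57.89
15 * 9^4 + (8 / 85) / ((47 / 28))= 393168149 / 3995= 98415.06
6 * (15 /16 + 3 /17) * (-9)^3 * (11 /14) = -7289271 /1904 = -3828.40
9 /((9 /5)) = 5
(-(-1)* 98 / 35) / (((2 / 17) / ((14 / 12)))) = 833 / 30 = 27.77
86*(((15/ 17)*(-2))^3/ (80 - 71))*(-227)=58566000/ 4913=11920.62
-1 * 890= -890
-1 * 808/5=-808/5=-161.60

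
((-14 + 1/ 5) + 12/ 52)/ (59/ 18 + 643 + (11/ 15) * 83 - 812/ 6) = -15876/ 669019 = -0.02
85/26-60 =-1475/26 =-56.73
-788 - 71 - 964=-1823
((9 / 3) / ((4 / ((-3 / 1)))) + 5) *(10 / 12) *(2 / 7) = 55 / 84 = 0.65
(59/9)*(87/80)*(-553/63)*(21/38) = -946183/27360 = -34.58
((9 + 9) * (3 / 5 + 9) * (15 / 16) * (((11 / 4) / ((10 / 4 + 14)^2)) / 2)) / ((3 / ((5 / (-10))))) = -0.14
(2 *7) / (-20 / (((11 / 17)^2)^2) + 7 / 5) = -1024870 / 8249613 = -0.12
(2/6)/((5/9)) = 3/5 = 0.60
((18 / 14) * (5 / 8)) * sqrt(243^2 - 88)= 45 * sqrt(58961) / 56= 195.12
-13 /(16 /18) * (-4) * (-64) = -3744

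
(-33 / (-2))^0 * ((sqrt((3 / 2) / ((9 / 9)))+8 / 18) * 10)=40 / 9+5 * sqrt(6)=16.69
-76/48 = -19/12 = -1.58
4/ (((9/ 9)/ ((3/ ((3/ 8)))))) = 32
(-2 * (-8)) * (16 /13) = 256 /13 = 19.69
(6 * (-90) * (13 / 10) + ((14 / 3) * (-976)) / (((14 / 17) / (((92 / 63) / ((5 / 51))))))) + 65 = -26150543 / 315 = -83017.60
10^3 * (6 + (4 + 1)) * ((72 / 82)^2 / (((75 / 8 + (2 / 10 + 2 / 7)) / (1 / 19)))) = 362880000 / 8016689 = 45.27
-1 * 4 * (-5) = 20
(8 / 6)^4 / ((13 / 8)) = 2048 / 1053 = 1.94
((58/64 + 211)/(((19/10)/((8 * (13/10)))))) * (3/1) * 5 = 1322295/76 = 17398.62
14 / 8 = 7 / 4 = 1.75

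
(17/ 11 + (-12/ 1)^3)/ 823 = -18991/ 9053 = -2.10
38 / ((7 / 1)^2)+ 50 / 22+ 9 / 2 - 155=-158953 / 1078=-147.45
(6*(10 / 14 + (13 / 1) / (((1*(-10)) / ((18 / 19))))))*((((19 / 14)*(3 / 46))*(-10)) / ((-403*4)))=-774 / 454181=-0.00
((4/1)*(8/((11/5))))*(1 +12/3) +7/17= 13677/187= 73.14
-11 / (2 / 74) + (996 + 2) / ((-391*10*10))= -7957349 / 19550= -407.03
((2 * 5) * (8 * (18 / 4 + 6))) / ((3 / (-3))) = -840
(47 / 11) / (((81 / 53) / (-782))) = -1947962 / 891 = -2186.26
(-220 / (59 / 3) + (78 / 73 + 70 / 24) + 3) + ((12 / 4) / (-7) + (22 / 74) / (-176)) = -247994147 / 53544624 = -4.63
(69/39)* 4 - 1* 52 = -584/13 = -44.92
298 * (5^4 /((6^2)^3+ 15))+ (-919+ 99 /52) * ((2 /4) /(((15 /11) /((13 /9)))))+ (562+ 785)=14537875817 /16801560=865.27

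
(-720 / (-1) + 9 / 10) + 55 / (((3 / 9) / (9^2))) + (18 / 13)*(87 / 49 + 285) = 92256543 / 6370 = 14482.97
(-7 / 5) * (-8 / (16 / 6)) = 21 / 5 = 4.20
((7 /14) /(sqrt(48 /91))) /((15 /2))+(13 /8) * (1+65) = sqrt(273) /180+429 /4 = 107.34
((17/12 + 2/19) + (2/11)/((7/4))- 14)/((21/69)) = -4996543/122892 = -40.66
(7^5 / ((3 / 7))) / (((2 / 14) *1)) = 823543 / 3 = 274514.33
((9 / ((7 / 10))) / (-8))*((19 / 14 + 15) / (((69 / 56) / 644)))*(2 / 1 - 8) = 82440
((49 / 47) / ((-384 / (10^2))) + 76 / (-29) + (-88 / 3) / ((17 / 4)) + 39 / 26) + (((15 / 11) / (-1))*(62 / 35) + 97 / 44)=-485589603 / 57093344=-8.51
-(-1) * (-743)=-743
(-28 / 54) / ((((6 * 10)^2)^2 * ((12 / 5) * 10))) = -7 / 4199040000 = -0.00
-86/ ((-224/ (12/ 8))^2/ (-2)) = 0.01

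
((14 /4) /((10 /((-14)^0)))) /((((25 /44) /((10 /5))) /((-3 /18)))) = -77 /375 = -0.21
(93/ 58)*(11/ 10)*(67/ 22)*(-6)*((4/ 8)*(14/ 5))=-130851/ 2900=-45.12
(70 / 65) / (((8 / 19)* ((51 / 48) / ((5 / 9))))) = 2660 / 1989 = 1.34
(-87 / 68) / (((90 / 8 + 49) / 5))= -435 / 4097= -0.11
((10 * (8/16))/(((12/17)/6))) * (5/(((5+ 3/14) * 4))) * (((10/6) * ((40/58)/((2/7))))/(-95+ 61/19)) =-9891875/22152288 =-0.45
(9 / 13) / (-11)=-9 / 143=-0.06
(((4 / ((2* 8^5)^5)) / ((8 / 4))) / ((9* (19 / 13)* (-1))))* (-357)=1547 / 34454385859016931479126016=0.00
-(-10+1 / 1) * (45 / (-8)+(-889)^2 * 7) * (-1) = -398321379 / 8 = -49790172.38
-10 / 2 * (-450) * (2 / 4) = 1125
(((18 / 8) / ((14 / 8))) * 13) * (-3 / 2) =-351 / 14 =-25.07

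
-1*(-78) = 78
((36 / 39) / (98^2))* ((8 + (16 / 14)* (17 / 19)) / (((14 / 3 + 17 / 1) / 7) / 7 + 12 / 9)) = 1200 / 2456909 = 0.00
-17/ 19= -0.89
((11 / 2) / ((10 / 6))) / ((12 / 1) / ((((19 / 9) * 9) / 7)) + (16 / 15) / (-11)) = 20691 / 27112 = 0.76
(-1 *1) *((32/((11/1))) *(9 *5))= -1440/11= -130.91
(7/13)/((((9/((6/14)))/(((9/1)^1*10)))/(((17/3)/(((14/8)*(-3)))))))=-680/273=-2.49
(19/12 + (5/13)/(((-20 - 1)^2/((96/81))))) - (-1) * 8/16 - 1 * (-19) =13054681/619164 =21.08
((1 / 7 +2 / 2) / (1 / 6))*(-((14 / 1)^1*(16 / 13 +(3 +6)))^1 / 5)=-12768 / 65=-196.43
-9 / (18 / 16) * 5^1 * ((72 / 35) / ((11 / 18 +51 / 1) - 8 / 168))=-10368 / 6497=-1.60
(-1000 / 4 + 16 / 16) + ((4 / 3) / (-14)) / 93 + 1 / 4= -1943243 / 7812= -248.75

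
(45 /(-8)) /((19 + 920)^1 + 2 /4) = -45 /7516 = -0.01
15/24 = 5/8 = 0.62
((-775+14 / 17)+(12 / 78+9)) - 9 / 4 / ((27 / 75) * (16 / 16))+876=104.73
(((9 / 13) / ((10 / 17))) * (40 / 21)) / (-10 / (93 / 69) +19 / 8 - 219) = -16864 / 1685411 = -0.01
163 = 163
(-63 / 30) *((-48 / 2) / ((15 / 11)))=36.96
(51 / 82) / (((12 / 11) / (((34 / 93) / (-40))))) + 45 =27450421 / 610080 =44.99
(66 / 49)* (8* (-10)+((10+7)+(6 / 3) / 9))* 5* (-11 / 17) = 683650 / 2499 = 273.57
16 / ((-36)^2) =1 / 81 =0.01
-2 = -2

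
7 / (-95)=-7 / 95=-0.07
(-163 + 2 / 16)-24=-1495 / 8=-186.88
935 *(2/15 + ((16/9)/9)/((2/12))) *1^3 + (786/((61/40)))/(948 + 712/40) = 9809268134/7953363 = 1233.35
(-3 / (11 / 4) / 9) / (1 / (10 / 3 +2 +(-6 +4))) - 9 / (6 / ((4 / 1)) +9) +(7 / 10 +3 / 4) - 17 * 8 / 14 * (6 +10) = -2151623 / 13860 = -155.24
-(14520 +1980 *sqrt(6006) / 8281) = -14520 -1980 *sqrt(6006) / 8281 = -14538.53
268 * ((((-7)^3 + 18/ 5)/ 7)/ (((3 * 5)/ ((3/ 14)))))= -227398/ 1225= -185.63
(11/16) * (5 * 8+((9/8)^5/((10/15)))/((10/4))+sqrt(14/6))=11 * sqrt(21)/48+74038217/2621440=29.29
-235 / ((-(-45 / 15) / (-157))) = 36895 / 3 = 12298.33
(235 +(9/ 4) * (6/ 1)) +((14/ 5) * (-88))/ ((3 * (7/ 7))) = 4991/ 30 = 166.37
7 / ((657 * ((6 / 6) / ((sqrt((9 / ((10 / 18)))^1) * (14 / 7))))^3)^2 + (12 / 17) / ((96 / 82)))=3.20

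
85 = 85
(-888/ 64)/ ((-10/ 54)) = 2997/ 40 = 74.92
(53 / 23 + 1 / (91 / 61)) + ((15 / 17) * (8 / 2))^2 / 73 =138884722 / 44156021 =3.15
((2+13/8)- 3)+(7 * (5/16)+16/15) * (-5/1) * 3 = -771/16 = -48.19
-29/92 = -0.32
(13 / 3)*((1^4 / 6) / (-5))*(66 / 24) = -143 / 360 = -0.40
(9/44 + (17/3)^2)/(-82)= -12797/32472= -0.39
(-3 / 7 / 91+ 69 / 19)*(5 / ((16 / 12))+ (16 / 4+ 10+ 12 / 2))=54870 / 637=86.14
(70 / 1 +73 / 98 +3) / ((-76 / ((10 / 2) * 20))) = -180675 / 1862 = -97.03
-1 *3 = -3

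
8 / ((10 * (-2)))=-2 / 5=-0.40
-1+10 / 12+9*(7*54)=20411 / 6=3401.83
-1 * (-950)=950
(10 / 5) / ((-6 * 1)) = -1 / 3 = -0.33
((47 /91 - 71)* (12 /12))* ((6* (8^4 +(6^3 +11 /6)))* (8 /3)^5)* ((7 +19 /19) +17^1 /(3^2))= -12414204706816 /5103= -2432726769.90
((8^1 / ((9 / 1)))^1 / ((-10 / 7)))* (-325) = 1820 / 9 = 202.22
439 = 439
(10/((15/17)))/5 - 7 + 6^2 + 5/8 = 3827/120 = 31.89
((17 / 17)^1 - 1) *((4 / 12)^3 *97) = 0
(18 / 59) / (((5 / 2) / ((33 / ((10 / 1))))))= 594 / 1475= 0.40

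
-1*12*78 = -936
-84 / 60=-1.40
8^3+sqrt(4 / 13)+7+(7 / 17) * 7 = 2 * sqrt(13) / 13+8872 / 17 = 522.44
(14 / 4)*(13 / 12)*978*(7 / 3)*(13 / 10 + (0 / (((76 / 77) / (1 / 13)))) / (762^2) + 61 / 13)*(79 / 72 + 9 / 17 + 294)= 2251366079431 / 146880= 15327928.10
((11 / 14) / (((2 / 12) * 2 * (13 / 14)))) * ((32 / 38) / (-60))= -0.04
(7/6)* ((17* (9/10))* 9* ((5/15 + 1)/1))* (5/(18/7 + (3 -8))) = -441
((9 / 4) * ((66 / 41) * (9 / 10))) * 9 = 24057 / 820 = 29.34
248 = 248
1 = 1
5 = 5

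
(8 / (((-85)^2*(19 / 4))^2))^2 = 16384 / 355112377136156640625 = 0.00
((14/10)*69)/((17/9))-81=-2538/85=-29.86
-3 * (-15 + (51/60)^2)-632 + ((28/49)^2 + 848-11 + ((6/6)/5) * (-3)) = 4852157/19600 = 247.56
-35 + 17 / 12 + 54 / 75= -9859 / 300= -32.86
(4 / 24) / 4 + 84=2017 / 24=84.04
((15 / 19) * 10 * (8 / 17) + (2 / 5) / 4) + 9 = 12.82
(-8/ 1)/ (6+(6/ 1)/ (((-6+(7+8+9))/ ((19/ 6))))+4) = -144/ 199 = -0.72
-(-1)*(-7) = -7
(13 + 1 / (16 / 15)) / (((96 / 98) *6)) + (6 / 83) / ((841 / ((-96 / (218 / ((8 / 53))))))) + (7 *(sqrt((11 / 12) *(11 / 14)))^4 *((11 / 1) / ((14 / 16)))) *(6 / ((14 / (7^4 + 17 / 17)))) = 29952703515089794819 / 637357420030464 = 46995.14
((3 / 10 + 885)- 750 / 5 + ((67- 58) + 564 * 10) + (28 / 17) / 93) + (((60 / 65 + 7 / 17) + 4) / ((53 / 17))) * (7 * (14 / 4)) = 35000813581 / 5446545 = 6426.24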